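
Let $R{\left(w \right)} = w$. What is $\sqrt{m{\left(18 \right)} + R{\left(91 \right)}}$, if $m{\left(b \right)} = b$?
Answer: $\sqrt{109} \approx 10.44$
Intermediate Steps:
$\sqrt{m{\left(18 \right)} + R{\left(91 \right)}} = \sqrt{18 + 91} = \sqrt{109}$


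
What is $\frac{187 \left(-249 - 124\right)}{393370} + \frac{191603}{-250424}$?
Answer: $- \frac{46419098267}{49254644440} \approx -0.94243$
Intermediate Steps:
$\frac{187 \left(-249 - 124\right)}{393370} + \frac{191603}{-250424} = 187 \left(-373\right) \frac{1}{393370} + 191603 \left(- \frac{1}{250424}\right) = \left(-69751\right) \frac{1}{393370} - \frac{191603}{250424} = - \frac{69751}{393370} - \frac{191603}{250424} = - \frac{46419098267}{49254644440}$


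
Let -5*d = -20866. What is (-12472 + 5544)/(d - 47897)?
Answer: 34640/218619 ≈ 0.15845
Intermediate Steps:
d = 20866/5 (d = -⅕*(-20866) = 20866/5 ≈ 4173.2)
(-12472 + 5544)/(d - 47897) = (-12472 + 5544)/(20866/5 - 47897) = -6928/(-218619/5) = -6928*(-5/218619) = 34640/218619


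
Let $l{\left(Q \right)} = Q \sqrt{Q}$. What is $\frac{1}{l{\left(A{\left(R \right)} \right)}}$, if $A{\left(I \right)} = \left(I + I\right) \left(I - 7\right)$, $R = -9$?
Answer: $\frac{\sqrt{2}}{6912} \approx 0.0002046$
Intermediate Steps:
$A{\left(I \right)} = 2 I \left(-7 + I\right)$
$l{\left(Q \right)} = Q^{\frac{3}{2}}$
$\frac{1}{l{\left(A{\left(R \right)} \right)}} = \frac{1}{\left(2 \left(-9\right) \left(-7 - 9\right)\right)^{\frac{3}{2}}} = \frac{1}{\left(2 \left(-9\right) \left(-16\right)\right)^{\frac{3}{2}}} = \frac{1}{288^{\frac{3}{2}}} = \frac{1}{3456 \sqrt{2}} = \frac{\sqrt{2}}{6912}$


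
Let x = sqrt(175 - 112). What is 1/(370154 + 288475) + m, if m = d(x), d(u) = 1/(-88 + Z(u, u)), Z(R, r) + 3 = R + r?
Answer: -8561030/755447463 - 6*sqrt(7)/8029 ≈ -0.013310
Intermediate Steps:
Z(R, r) = -3 + R + r (Z(R, r) = -3 + (R + r) = -3 + R + r)
x = 3*sqrt(7) (x = sqrt(63) = 3*sqrt(7) ≈ 7.9373)
d(u) = 1/(-91 + 2*u) (d(u) = 1/(-88 + (-3 + u + u)) = 1/(-88 + (-3 + 2*u)) = 1/(-91 + 2*u))
m = 1/(-91 + 6*sqrt(7)) (m = 1/(-91 + 2*(3*sqrt(7))) = 1/(-91 + 6*sqrt(7)) ≈ -0.013311)
1/(370154 + 288475) + m = 1/(370154 + 288475) + (-13/1147 - 6*sqrt(7)/8029) = 1/658629 + (-13/1147 - 6*sqrt(7)/8029) = -8561030/755447463 - 6*sqrt(7)/8029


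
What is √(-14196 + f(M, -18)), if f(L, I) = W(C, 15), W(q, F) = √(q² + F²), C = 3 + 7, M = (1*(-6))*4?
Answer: √(-14196 + 5*√13) ≈ 119.07*I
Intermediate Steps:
M = -24 (M = -6*4 = -24)
C = 10
W(q, F) = √(F² + q²)
f(L, I) = 5*√13 (f(L, I) = √(15² + 10²) = √(225 + 100) = √325 = 5*√13)
√(-14196 + f(M, -18)) = √(-14196 + 5*√13)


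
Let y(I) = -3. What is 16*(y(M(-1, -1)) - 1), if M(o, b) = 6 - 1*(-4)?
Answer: -64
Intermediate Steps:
M(o, b) = 10 (M(o, b) = 6 + 4 = 10)
16*(y(M(-1, -1)) - 1) = 16*(-3 - 1) = 16*(-4) = -64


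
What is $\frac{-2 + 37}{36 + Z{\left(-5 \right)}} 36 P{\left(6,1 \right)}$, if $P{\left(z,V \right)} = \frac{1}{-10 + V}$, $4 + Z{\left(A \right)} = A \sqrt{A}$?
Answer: $- \frac{4480}{1149} - \frac{700 i \sqrt{5}}{1149} \approx -3.899 - 1.3623 i$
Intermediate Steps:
$Z{\left(A \right)} = -4 + A^{\frac{3}{2}}$ ($Z{\left(A \right)} = -4 + A \sqrt{A} = -4 + A^{\frac{3}{2}}$)
$\frac{-2 + 37}{36 + Z{\left(-5 \right)}} 36 P{\left(6,1 \right)} = \frac{\frac{-2 + 37}{36 - \left(4 - \left(-5\right)^{\frac{3}{2}}\right)} 36}{-10 + 1} = \frac{\frac{35}{36 - \left(4 + 5 i \sqrt{5}\right)} 36}{-9} = \frac{35}{32 - 5 i \sqrt{5}} \cdot 36 \left(- \frac{1}{9}\right) = \frac{1260}{32 - 5 i \sqrt{5}} \left(- \frac{1}{9}\right) = - \frac{140}{32 - 5 i \sqrt{5}}$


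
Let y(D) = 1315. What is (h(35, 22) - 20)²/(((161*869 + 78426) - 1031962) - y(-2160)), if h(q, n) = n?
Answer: -2/407471 ≈ -4.9083e-6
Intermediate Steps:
(h(35, 22) - 20)²/(((161*869 + 78426) - 1031962) - y(-2160)) = (22 - 20)²/(((161*869 + 78426) - 1031962) - 1*1315) = 2²/(((139909 + 78426) - 1031962) - 1315) = 4/((218335 - 1031962) - 1315) = 4/(-813627 - 1315) = 4/(-814942) = 4*(-1/814942) = -2/407471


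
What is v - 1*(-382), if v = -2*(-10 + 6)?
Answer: 390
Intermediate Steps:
v = 8 (v = -2*(-4) = 8)
v - 1*(-382) = 8 - 1*(-382) = 8 + 382 = 390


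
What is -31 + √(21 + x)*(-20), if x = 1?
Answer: -31 - 20*√22 ≈ -124.81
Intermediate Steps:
-31 + √(21 + x)*(-20) = -31 + √(21 + 1)*(-20) = -31 + √22*(-20) = -31 - 20*√22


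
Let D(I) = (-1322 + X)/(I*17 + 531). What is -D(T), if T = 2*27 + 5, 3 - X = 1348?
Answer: 2667/1534 ≈ 1.7386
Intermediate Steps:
X = -1345 (X = 3 - 1*1348 = 3 - 1348 = -1345)
T = 59 (T = 54 + 5 = 59)
D(I) = -2667/(531 + 17*I) (D(I) = (-1322 - 1345)/(I*17 + 531) = -2667/(17*I + 531) = -2667/(531 + 17*I))
-D(T) = -(-2667)/(531 + 17*59) = -(-2667)/(531 + 1003) = -(-2667)/1534 = -1*(-2667/1534) = 2667/1534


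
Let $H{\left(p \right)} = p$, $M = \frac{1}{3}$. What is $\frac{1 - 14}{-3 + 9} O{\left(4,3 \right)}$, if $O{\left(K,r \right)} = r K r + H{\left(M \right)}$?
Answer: $- \frac{1417}{18} \approx -78.722$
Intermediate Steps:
$M = \frac{1}{3} \approx 0.33333$
$O{\left(K,r \right)} = \frac{1}{3} + K r^{2}$ ($O{\left(K,r \right)} = r K r + \frac{1}{3} = K r r + \frac{1}{3} = K r^{2} + \frac{1}{3} = \frac{1}{3} + K r^{2}$)
$\frac{1 - 14}{-3 + 9} O{\left(4,3 \right)} = \frac{1 - 14}{-3 + 9} \left(\frac{1}{3} + 4 \cdot 3^{2}\right) = - \frac{13}{6} \left(\frac{1}{3} + 4 \cdot 9\right) = \left(-13\right) \frac{1}{6} \left(\frac{1}{3} + 36\right) = \left(- \frac{13}{6}\right) \frac{109}{3} = - \frac{1417}{18}$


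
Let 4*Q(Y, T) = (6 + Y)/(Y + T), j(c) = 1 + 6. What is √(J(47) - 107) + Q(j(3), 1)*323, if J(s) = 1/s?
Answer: 4199/32 + 2*I*√59079/47 ≈ 131.22 + 10.343*I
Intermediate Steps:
j(c) = 7
Q(Y, T) = (6 + Y)/(4*(T + Y)) (Q(Y, T) = ((6 + Y)/(Y + T))/4 = ((6 + Y)/(T + Y))/4 = (6 + Y)/(4*(T + Y)))
√(J(47) - 107) + Q(j(3), 1)*323 = √(1/47 - 107) + ((6 + 7)/(4*(1 + 7)))*323 = √(1/47 - 107) + ((¼)*13/8)*323 = √(-5028/47) + ((¼)*(⅛)*13)*323 = 2*I*√59079/47 + (13/32)*323 = 2*I*√59079/47 + 4199/32 = 4199/32 + 2*I*√59079/47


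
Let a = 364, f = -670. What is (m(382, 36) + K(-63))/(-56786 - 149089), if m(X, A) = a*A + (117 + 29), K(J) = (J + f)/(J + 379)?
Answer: -4186267/65056500 ≈ -0.064348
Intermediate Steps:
K(J) = (-670 + J)/(379 + J) (K(J) = (J - 670)/(J + 379) = (-670 + J)/(379 + J))
m(X, A) = 146 + 364*A (m(X, A) = 364*A + (117 + 29) = 364*A + 146 = 146 + 364*A)
(m(382, 36) + K(-63))/(-56786 - 149089) = ((146 + 364*36) + (-670 - 63)/(379 - 63))/(-56786 - 149089) = ((146 + 13104) - 733/316)/(-205875) = (13250 + (1/316)*(-733))*(-1/205875) = (13250 - 733/316)*(-1/205875) = (4186267/316)*(-1/205875) = -4186267/65056500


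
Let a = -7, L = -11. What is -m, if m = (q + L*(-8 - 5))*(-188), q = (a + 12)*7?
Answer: 33464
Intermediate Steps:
q = 35 (q = (-7 + 12)*7 = 5*7 = 35)
m = -33464 (m = (35 - 11*(-8 - 5))*(-188) = (35 - 11*(-13))*(-188) = (35 + 143)*(-188) = 178*(-188) = -33464)
-m = -1*(-33464) = 33464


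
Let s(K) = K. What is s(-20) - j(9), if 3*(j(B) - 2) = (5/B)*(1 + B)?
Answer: -644/27 ≈ -23.852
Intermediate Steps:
j(B) = 2 + 5*(1 + B)/(3*B) (j(B) = 2 + ((5/B)*(1 + B))/3 = 2 + (5*(1 + B)/B)/3 = 2 + 5*(1 + B)/(3*B))
s(-20) - j(9) = -20 - (5 + 11*9)/(3*9) = -20 - (5 + 99)/(3*9) = -20 - 104/(3*9) = -20 - 1*104/27 = -20 - 104/27 = -644/27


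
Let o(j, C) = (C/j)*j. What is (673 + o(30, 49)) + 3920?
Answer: 4642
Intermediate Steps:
o(j, C) = C
(673 + o(30, 49)) + 3920 = (673 + 49) + 3920 = 722 + 3920 = 4642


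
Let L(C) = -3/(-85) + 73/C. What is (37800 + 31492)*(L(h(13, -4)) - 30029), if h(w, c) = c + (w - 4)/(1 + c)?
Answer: -72852137364/35 ≈ -2.0815e+9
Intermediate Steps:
h(w, c) = c + (-4 + w)/(1 + c)
L(C) = 3/85 + 73/C (L(C) = -3*(-1/85) + 73/C = 3/85 + 73/C)
(37800 + 31492)*(L(h(13, -4)) - 30029) = (37800 + 31492)*((3/85 + 73/(((-4 - 4 + 13 + (-4)**2)/(1 - 4)))) - 30029) = 69292*((3/85 + 73/(((-4 - 4 + 13 + 16)/(-3)))) - 30029) = 69292*((3/85 + 73/((-1/3*21))) - 30029) = 69292*((3/85 + 73/(-7)) - 30029) = 69292*((3/85 + 73*(-1/7)) - 30029) = 69292*((3/85 - 73/7) - 30029) = 69292*(-6184/595 - 30029) = 69292*(-17873439/595) = -72852137364/35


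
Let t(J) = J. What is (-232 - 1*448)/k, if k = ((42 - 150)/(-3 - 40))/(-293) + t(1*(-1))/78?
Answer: 668250960/21023 ≈ 31787.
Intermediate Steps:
k = -21023/982722 (k = ((42 - 150)/(-3 - 40))/(-293) + (1*(-1))/78 = -108/(-43)*(-1/293) - 1*1/78 = -108*(-1/43)*(-1/293) - 1/78 = (108/43)*(-1/293) - 1/78 = -108/12599 - 1/78 = -21023/982722 ≈ -0.021393)
(-232 - 1*448)/k = (-232 - 1*448)/(-21023/982722) = (-232 - 448)*(-982722/21023) = -680*(-982722/21023) = 668250960/21023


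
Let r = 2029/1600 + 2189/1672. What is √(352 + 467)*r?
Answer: 235053*√91/30400 ≈ 73.759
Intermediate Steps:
r = 78351/30400 (r = 2029*(1/1600) + 2189*(1/1672) = 2029/1600 + 199/152 = 78351/30400 ≈ 2.5773)
√(352 + 467)*r = √(352 + 467)*(78351/30400) = √819*(78351/30400) = (3*√91)*(78351/30400) = 235053*√91/30400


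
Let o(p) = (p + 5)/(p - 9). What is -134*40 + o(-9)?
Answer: -48238/9 ≈ -5359.8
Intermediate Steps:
o(p) = (5 + p)/(-9 + p)
-134*40 + o(-9) = -134*40 + (5 - 9)/(-9 - 9) = -5360 - 4/(-18) = -5360 - 1/18*(-4) = -5360 + 2/9 = -48238/9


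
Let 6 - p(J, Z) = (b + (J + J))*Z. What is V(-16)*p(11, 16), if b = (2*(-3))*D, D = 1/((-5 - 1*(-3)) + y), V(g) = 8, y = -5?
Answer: -20144/7 ≈ -2877.7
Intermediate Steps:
D = -⅐ (D = 1/((-5 - 1*(-3)) - 5) = 1/((-5 + 3) - 5) = 1/(-2 - 5) = 1/(-7) = -⅐ ≈ -0.14286)
b = 6/7 (b = (2*(-3))*(-⅐) = -6*(-⅐) = 6/7 ≈ 0.85714)
p(J, Z) = 6 - Z*(6/7 + 2*J) (p(J, Z) = 6 - (6/7 + (J + J))*Z = 6 - (6/7 + 2*J)*Z = 6 - Z*(6/7 + 2*J))
V(-16)*p(11, 16) = 8*(6 - 6/7*16 - 2*11*16) = 8*(6 - 96/7 - 352) = 8*(-2518/7) = -20144/7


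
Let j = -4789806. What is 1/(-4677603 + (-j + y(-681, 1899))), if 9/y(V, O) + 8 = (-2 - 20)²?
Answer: 476/53408637 ≈ 8.9124e-6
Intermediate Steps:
y(V, O) = 9/476 (y(V, O) = 9/(-8 + (-2 - 20)²) = 9/(-8 + (-22)²) = 9/(-8 + 484) = 9/476)
1/(-4677603 + (-j + y(-681, 1899))) = 1/(-4677603 + (-1*(-4789806) + 9/476)) = 1/(-4677603 + (4789806 + 9/476)) = 1/(-4677603 + 2279947665/476) = 1/(53408637/476) = 476/53408637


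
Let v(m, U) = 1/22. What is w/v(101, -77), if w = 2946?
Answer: 64812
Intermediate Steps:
v(m, U) = 1/22
w/v(101, -77) = 2946/(1/22) = 2946*22 = 64812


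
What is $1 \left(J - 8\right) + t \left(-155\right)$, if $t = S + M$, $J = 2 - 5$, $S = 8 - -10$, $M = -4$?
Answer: $-2181$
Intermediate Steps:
$S = 18$ ($S = 8 + 10 = 18$)
$J = -3$ ($J = 2 - 5 = -3$)
$t = 14$ ($t = 18 - 4 = 14$)
$1 \left(J - 8\right) + t \left(-155\right) = 1 \left(-3 - 8\right) + 14 \left(-155\right) = 1 \left(-11\right) - 2170 = -11 - 2170 = -2181$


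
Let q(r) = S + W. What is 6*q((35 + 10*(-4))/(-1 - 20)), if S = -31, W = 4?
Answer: -162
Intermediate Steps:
q(r) = -27 (q(r) = -31 + 4 = -27)
6*q((35 + 10*(-4))/(-1 - 20)) = 6*(-27) = -162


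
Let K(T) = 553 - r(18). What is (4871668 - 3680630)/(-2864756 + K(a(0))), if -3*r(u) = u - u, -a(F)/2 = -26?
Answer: -1191038/2864203 ≈ -0.41584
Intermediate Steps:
a(F) = 52 (a(F) = -2*(-26) = 52)
r(u) = 0 (r(u) = -(u - u)/3 = -1/3*0 = 0)
K(T) = 553 (K(T) = 553 - 1*0 = 553 + 0 = 553)
(4871668 - 3680630)/(-2864756 + K(a(0))) = (4871668 - 3680630)/(-2864756 + 553) = 1191038/(-2864203) = 1191038*(-1/2864203) = -1191038/2864203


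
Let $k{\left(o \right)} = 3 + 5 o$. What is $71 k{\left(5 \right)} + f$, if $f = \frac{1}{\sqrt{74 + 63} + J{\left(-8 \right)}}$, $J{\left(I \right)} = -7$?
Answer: $\frac{174951}{88} + \frac{\sqrt{137}}{88} \approx 1988.2$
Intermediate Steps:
$f = \frac{1}{-7 + \sqrt{137}}$ ($f = \frac{1}{\sqrt{74 + 63} - 7} = \frac{1}{\sqrt{137} - 7} = \frac{1}{-7 + \sqrt{137}} \approx 0.21255$)
$71 k{\left(5 \right)} + f = 71 \left(3 + 5 \cdot 5\right) + \left(\frac{7}{88} + \frac{\sqrt{137}}{88}\right) = 71 \left(3 + 25\right) + \left(\frac{7}{88} + \frac{\sqrt{137}}{88}\right) = 71 \cdot 28 + \left(\frac{7}{88} + \frac{\sqrt{137}}{88}\right) = 1988 + \left(\frac{7}{88} + \frac{\sqrt{137}}{88}\right) = \frac{174951}{88} + \frac{\sqrt{137}}{88}$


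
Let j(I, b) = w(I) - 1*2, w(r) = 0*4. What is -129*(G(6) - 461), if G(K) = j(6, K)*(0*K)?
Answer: 59469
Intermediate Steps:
w(r) = 0
j(I, b) = -2 (j(I, b) = 0 - 1*2 = 0 - 2 = -2)
G(K) = 0 (G(K) = -0*K = -2*0 = 0)
-129*(G(6) - 461) = -129*(0 - 461) = -129*(-461) = 59469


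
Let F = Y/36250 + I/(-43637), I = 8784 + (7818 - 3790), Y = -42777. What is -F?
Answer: 2331094949/1581841250 ≈ 1.4737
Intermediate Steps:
I = 12812 (I = 8784 + 4028 = 12812)
F = -2331094949/1581841250 (F = -42777/36250 + 12812/(-43637) = -42777*1/36250 + 12812*(-1/43637) = -42777/36250 - 12812/43637 = -2331094949/1581841250 ≈ -1.4737)
-F = -1*(-2331094949/1581841250) = 2331094949/1581841250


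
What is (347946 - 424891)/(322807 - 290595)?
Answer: -76945/32212 ≈ -2.3887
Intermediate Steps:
(347946 - 424891)/(322807 - 290595) = -76945/32212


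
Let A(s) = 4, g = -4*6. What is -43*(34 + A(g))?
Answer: -1634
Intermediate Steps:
g = -24
-43*(34 + A(g)) = -43*(34 + 4) = -43*38 = -1634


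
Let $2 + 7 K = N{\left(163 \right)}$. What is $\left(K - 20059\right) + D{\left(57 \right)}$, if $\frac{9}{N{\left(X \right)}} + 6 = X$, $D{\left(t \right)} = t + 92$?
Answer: $- \frac{21881395}{1099} \approx -19910.0$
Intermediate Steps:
$D{\left(t \right)} = 92 + t$
$N{\left(X \right)} = \frac{9}{-6 + X}$
$K = - \frac{305}{1099}$ ($K = - \frac{2}{7} + \frac{9 \frac{1}{-6 + 163}}{7} = - \frac{2}{7} + \frac{9 \cdot \frac{1}{157}}{7} = - \frac{2}{7} + \frac{1}{7} \cdot \frac{9}{157} = - \frac{2}{7} + \frac{9}{1099} = - \frac{305}{1099} \approx -0.27752$)
$\left(K - 20059\right) + D{\left(57 \right)} = \left(- \frac{305}{1099} - 20059\right) + \left(92 + 57\right) = - \frac{22045146}{1099} + 149 = - \frac{21881395}{1099}$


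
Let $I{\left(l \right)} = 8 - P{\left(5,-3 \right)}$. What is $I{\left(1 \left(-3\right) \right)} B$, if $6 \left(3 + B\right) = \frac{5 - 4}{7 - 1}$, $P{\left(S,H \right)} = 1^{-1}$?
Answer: $- \frac{749}{36} \approx -20.806$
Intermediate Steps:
$P{\left(S,H \right)} = 1$
$I{\left(l \right)} = 7$ ($I{\left(l \right)} = 8 - 1 = 7$)
$B = - \frac{107}{36}$ ($B = -3 + \frac{\left(5 - 4\right) \frac{1}{7 - 1}}{6} = -3 + \frac{1 \cdot \frac{1}{6}}{6} = -3 + \frac{1}{6} \cdot \frac{1}{6} = -3 + \frac{1}{36} = - \frac{107}{36} \approx -2.9722$)
$I{\left(1 \left(-3\right) \right)} B = 7 \left(- \frac{107}{36}\right) = - \frac{749}{36}$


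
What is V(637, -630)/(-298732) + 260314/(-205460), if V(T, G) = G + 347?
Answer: -19426494167/15344369180 ≈ -1.2660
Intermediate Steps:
V(T, G) = 347 + G
V(637, -630)/(-298732) + 260314/(-205460) = (347 - 630)/(-298732) + 260314/(-205460) = -283*(-1/298732) + 260314*(-1/205460) = 283/298732 - 130157/102730 = -19426494167/15344369180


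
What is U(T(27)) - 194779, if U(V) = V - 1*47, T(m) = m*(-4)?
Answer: -194934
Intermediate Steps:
T(m) = -4*m
U(V) = -47 + V (U(V) = V - 47 = -47 + V)
U(T(27)) - 194779 = (-47 - 4*27) - 194779 = (-47 - 108) - 194779 = -155 - 194779 = -194934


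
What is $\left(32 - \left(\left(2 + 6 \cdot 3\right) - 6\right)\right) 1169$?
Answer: $21042$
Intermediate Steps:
$\left(32 - \left(\left(2 + 6 \cdot 3\right) - 6\right)\right) 1169 = \left(32 - \left(\left(2 + 18\right) - 6\right)\right) 1169 = \left(32 - \left(20 - 6\right)\right) 1169 = \left(32 - 14\right) 1169 = 18 \cdot 1169 = 21042$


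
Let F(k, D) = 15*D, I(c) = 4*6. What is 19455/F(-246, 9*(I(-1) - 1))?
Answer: 1297/207 ≈ 6.2657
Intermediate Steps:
I(c) = 24
19455/F(-246, 9*(I(-1) - 1)) = 19455/((15*(9*(24 - 1)))) = 19455/((15*(9*23))) = 19455/((15*207)) = 19455/3105 = 19455*(1/3105) = 1297/207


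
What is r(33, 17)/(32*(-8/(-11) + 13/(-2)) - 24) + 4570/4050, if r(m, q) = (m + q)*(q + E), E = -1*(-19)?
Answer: -871216/116235 ≈ -7.4953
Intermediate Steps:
E = 19
r(m, q) = (19 + q)*(m + q) (r(m, q) = (m + q)*(q + 19) = (m + q)*(19 + q) = (19 + q)*(m + q))
r(33, 17)/(32*(-8/(-11) + 13/(-2)) - 24) + 4570/4050 = (17**2 + 19*33 + 19*17 + 33*17)/(32*(-8/(-11) + 13/(-2)) - 24) + 4570/4050 = (289 + 627 + 323 + 561)/(32*(-8*(-1/11) + 13*(-1/2)) - 24) + 4570*(1/4050) = 1800/(32*(8/11 - 13/2) - 24) + 457/405 = 1800/(32*(-127/22) - 24) + 457/405 = 1800/(-2032/11 - 24) + 457/405 = 1800/(-2296/11) + 457/405 = 1800*(-11/2296) + 457/405 = -2475/287 + 457/405 = -871216/116235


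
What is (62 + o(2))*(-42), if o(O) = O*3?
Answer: -2856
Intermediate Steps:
o(O) = 3*O
(62 + o(2))*(-42) = (62 + 3*2)*(-42) = (62 + 6)*(-42) = 68*(-42) = -2856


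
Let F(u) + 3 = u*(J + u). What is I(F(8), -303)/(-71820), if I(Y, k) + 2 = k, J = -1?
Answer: 61/14364 ≈ 0.0042467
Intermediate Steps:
F(u) = -3 + u*(-1 + u)
I(Y, k) = -2 + k
I(F(8), -303)/(-71820) = (-2 - 303)/(-71820) = -305*(-1/71820) = 61/14364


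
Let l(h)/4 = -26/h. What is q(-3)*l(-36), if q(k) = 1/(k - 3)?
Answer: -13/27 ≈ -0.48148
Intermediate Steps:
l(h) = -104/h (l(h) = 4*(-26/h) = -104/h)
q(k) = 1/(-3 + k)
q(-3)*l(-36) = (-104/(-36))/(-3 - 3) = (-104*(-1/36))/(-6) = -1/6*26/9 = -13/27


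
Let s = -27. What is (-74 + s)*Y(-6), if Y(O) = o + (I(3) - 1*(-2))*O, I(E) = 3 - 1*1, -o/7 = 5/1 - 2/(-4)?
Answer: 12625/2 ≈ 6312.5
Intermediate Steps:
o = -77/2 (o = -7*(5/1 - 2/(-4)) = -7*(5*1 - 2*(-1/4)) = -7*(5 + 1/2) = -7*11/2 = -77/2 ≈ -38.500)
I(E) = 2 (I(E) = 3 - 1 = 2)
Y(O) = -77/2 + 4*O (Y(O) = -77/2 + (2 - 1*(-2))*O = -77/2 + (2 + 2)*O = -77/2 + 4*O)
(-74 + s)*Y(-6) = (-74 - 27)*(-77/2 + 4*(-6)) = -101*(-77/2 - 24) = -101*(-125/2) = 12625/2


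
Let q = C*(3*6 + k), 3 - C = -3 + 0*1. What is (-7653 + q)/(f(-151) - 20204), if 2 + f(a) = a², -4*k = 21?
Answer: -5051/1730 ≈ -2.9197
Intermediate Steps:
k = -21/4 (k = -¼*21 = -21/4 ≈ -5.2500)
C = 6 (C = 3 - (-3 + 0*1) = 3 - (-3 + 0) = 3 - 1*(-3) = 3 + 3 = 6)
f(a) = -2 + a²
q = 153/2 (q = 6*(3*6 - 21/4) = 6*(18 - 21/4) = 6*(51/4) = 153/2 ≈ 76.500)
(-7653 + q)/(f(-151) - 20204) = (-7653 + 153/2)/((-2 + (-151)²) - 20204) = -15153/(2*((-2 + 22801) - 20204)) = -15153/(2*(22799 - 20204)) = -15153/2/2595 = -15153/2*1/2595 = -5051/1730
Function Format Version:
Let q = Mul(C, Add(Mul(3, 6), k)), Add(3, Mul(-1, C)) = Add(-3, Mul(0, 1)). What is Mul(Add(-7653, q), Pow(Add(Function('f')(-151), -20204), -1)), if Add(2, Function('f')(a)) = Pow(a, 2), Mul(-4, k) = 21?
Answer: Rational(-5051, 1730) ≈ -2.9197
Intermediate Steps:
k = Rational(-21, 4) (k = Mul(Rational(-1, 4), 21) = Rational(-21, 4) ≈ -5.2500)
C = 6 (C = Add(3, Mul(-1, Add(-3, Mul(0, 1)))) = Add(3, Mul(-1, Add(-3, 0))) = Add(3, Mul(-1, -3)) = Add(3, 3) = 6)
Function('f')(a) = Add(-2, Pow(a, 2))
q = Rational(153, 2) (q = Mul(6, Add(Mul(3, 6), Rational(-21, 4))) = Mul(6, Add(18, Rational(-21, 4))) = Mul(6, Rational(51, 4)) = Rational(153, 2) ≈ 76.500)
Mul(Add(-7653, q), Pow(Add(Function('f')(-151), -20204), -1)) = Mul(Add(-7653, Rational(153, 2)), Pow(Add(Add(-2, Pow(-151, 2)), -20204), -1)) = Mul(Rational(-15153, 2), Pow(Add(Add(-2, 22801), -20204), -1)) = Mul(Rational(-15153, 2), Pow(Add(22799, -20204), -1)) = Mul(Rational(-15153, 2), Pow(2595, -1)) = Mul(Rational(-15153, 2), Rational(1, 2595)) = Rational(-5051, 1730)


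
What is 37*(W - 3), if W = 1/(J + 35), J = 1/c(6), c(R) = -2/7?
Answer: -6919/63 ≈ -109.83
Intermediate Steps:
c(R) = -2/7 (c(R) = -2*⅐ = -2/7)
J = -7/2 (J = 1/(-2/7) = -7/2 ≈ -3.5000)
W = 2/63 (W = 1/(-7/2 + 35) = 1/(63/2) = 2/63 ≈ 0.031746)
37*(W - 3) = 37*(2/63 - 3) = 37*(-187/63) = -6919/63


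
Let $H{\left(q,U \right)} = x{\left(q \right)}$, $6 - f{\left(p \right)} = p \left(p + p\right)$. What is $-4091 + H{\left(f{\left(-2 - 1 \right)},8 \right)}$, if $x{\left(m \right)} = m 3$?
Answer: $-4127$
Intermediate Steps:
$x{\left(m \right)} = 3 m$
$f{\left(p \right)} = 6 - 2 p^{2}$ ($f{\left(p \right)} = 6 - p \left(p + p\right) = 6 - p 2 p = 6 - 2 p^{2}$)
$H{\left(q,U \right)} = 3 q$
$-4091 + H{\left(f{\left(-2 - 1 \right)},8 \right)} = -4091 + 3 \left(6 - 2 \left(-2 - 1\right)^{2}\right) = -4091 + 3 \left(6 - 2 \left(-3\right)^{2}\right) = -4091 + 3 \left(6 - 18\right) = -4091 + 3 \left(-12\right) = -4091 - 36 = -4127$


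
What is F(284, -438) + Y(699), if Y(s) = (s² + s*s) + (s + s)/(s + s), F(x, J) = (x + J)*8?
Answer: 975971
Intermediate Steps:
F(x, J) = 8*J + 8*x (F(x, J) = (J + x)*8 = 8*J + 8*x)
Y(s) = 1 + 2*s² (Y(s) = (s² + s²) + (2*s)/((2*s)) = 2*s² + (2*s)*(1/(2*s)) = 2*s² + 1 = 1 + 2*s²)
F(284, -438) + Y(699) = (8*(-438) + 8*284) + (1 + 2*699²) = (-3504 + 2272) + (1 + 2*488601) = -1232 + (1 + 977202) = -1232 + 977203 = 975971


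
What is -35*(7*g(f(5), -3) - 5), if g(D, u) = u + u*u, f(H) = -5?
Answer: -1295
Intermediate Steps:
g(D, u) = u + u²
-35*(7*g(f(5), -3) - 5) = -35*(7*(-3*(1 - 3)) - 5) = -35*(7*(-3*(-2)) - 5) = -35*(7*6 - 5) = -35*(42 - 5) = -35*37 = -1295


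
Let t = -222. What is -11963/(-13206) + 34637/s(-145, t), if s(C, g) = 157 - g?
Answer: 461950199/5005074 ≈ 92.296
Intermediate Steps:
-11963/(-13206) + 34637/s(-145, t) = -11963/(-13206) + 34637/(157 - 1*(-222)) = -11963*(-1/13206) + 34637/(157 + 222) = 11963/13206 + 34637/379 = 461950199/5005074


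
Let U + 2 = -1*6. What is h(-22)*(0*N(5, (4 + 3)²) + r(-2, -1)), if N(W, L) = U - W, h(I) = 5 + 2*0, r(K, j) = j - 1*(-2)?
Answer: 5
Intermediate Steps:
r(K, j) = 2 + j (r(K, j) = j + 2 = 2 + j)
h(I) = 5 (h(I) = 5 + 0 = 5)
U = -8 (U = -2 - 1*6 = -2 - 6 = -8)
N(W, L) = -8 - W
h(-22)*(0*N(5, (4 + 3)²) + r(-2, -1)) = 5*(0*(-8 - 1*5) + (2 - 1)) = 5*(0*(-8 - 5) + 1) = 5*(0*(-13) + 1) = 5*(0 + 1) = 5*1 = 5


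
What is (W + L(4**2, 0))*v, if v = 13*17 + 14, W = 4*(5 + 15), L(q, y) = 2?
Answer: 19270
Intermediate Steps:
W = 80 (W = 4*20 = 80)
v = 235 (v = 221 + 14 = 235)
(W + L(4**2, 0))*v = (80 + 2)*235 = 82*235 = 19270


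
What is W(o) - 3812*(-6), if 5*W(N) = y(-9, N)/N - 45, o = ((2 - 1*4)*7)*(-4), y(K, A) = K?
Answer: 6401631/280 ≈ 22863.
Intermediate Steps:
o = 56 (o = ((2 - 4)*7)*(-4) = -2*7*(-4) = -14*(-4) = 56)
W(N) = -9 - 9/(5*N) (W(N) = (-9/N - 45)/5 = (-45 - 9/N)/5 = -9 - 9/(5*N))
W(o) - 3812*(-6) = (-9 - 9/5/56) - 3812*(-6) = (-9 - 9/5*1/56) + 22872 = (-9 - 9/280) + 22872 = -2529/280 + 22872 = 6401631/280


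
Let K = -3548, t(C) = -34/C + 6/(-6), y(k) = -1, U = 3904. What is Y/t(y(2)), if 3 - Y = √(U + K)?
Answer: 1/11 - 2*√89/33 ≈ -0.48085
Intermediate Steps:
t(C) = -1 - 34/C (t(C) = -34/C + 6*(-⅙) = -34/C - 1 = -1 - 34/C)
Y = 3 - 2*√89 (Y = 3 - √(3904 - 3548) = 3 - √356 = 3 - 2*√89 ≈ -15.868)
Y/t(y(2)) = (3 - 2*√89)/(((-34 - 1*(-1))/(-1))) = (3 - 2*√89)/((-(-34 + 1))) = (3 - 2*√89)/((-1*(-33))) = (3 - 2*√89)/33 = (3 - 2*√89)*(1/33) = 1/11 - 2*√89/33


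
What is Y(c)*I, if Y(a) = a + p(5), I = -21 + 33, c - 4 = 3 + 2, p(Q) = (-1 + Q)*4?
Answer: 300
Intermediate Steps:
p(Q) = -4 + 4*Q
c = 9 (c = 4 + (3 + 2) = 4 + 5 = 9)
I = 12
Y(a) = 16 + a (Y(a) = a + (-4 + 4*5) = a + (-4 + 20) = a + 16 = 16 + a)
Y(c)*I = (16 + 9)*12 = 25*12 = 300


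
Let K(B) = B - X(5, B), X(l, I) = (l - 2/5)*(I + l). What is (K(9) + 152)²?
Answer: 233289/25 ≈ 9331.6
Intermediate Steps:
X(l, I) = (-⅖ + l)*(I + l) (X(l, I) = (l - 2*⅕)*(I + l) = (l - ⅖)*(I + l) = (-⅖ + l)*(I + l))
K(B) = -23 - 18*B/5 (K(B) = B - (5² - 2*B/5 - ⅖*5 + B*5) = B - (25 - 2*B/5 - 2 + 5*B) = B - (23 + 23*B/5) = B + (-23 - 23*B/5) = -23 - 18*B/5)
(K(9) + 152)² = ((-23 - 18/5*9) + 152)² = ((-23 - 162/5) + 152)² = (-277/5 + 152)² = (483/5)² = 233289/25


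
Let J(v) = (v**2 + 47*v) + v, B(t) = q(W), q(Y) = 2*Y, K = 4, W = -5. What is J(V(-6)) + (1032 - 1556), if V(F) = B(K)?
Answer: -904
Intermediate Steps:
B(t) = -10 (B(t) = 2*(-5) = -10)
V(F) = -10
J(v) = v**2 + 48*v
J(V(-6)) + (1032 - 1556) = -10*(48 - 10) + (1032 - 1556) = -10*38 - 524 = -380 - 524 = -904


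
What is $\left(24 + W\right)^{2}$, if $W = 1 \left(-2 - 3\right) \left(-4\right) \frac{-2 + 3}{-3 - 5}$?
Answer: $\frac{1849}{4} \approx 462.25$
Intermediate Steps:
$W = - \frac{5}{2}$ ($W = 1 \left(\left(-5\right) \left(-4\right)\right) 1 \frac{1}{-8} = 1 \cdot 20 \cdot 1 \left(- \frac{1}{8}\right) = 20 \left(- \frac{1}{8}\right) = - \frac{5}{2} \approx -2.5$)
$\left(24 + W\right)^{2} = \left(24 - \frac{5}{2}\right)^{2} = \left(\frac{43}{2}\right)^{2} = \frac{1849}{4}$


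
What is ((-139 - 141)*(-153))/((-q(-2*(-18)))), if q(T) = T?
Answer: -1190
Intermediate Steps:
((-139 - 141)*(-153))/((-q(-2*(-18)))) = ((-139 - 141)*(-153))/((-(-2)*(-18))) = (-280*(-153))/((-1*36)) = 42840/(-36) = 42840*(-1/36) = -1190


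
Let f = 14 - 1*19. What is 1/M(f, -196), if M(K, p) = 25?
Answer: 1/25 ≈ 0.040000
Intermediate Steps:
f = -5 (f = 14 - 19 = -5)
1/M(f, -196) = 1/25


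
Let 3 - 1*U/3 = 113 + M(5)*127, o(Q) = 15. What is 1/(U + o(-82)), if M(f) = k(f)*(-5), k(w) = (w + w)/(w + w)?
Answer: 1/1590 ≈ 0.00062893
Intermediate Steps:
k(w) = 1 (k(w) = (2*w)/((2*w)) = (2*w)*(1/(2*w)) = 1)
M(f) = -5 (M(f) = 1*(-5) = -5)
U = 1575 (U = 9 - 3*(113 - 5*127) = 9 - 3*(113 - 635) = 9 - 3*(-522) = 9 + 1566 = 1575)
1/(U + o(-82)) = 1/(1575 + 15) = 1/1590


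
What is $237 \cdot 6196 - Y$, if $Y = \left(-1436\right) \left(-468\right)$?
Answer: $796404$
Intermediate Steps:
$Y = 672048$
$237 \cdot 6196 - Y = 237 \cdot 6196 - 672048 = 1468452 - 672048 = 796404$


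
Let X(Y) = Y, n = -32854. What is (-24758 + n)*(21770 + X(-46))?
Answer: -1251563088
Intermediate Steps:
(-24758 + n)*(21770 + X(-46)) = (-24758 - 32854)*(21770 - 46) = -57612*21724 = -1251563088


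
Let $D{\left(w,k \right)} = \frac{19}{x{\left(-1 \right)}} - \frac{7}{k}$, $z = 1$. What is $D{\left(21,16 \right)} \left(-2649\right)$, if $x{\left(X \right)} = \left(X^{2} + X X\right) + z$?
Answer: $- \frac{249889}{16} \approx -15618.0$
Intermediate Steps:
$x{\left(X \right)} = 1 + 2 X^{2}$ ($x{\left(X \right)} = \left(X^{2} + X X\right) + 1 = \left(X^{2} + X^{2}\right) + 1 = 2 X^{2} + 1 = 1 + 2 X^{2}$)
$D{\left(w,k \right)} = \frac{19}{3} - \frac{7}{k}$ ($D{\left(w,k \right)} = \frac{19}{1 + 2 \left(-1\right)^{2}} - \frac{7}{k} = \frac{19}{1 + 2 \cdot 1} - \frac{7}{k} = \frac{19}{1 + 2} - \frac{7}{k} = \frac{19}{3} - \frac{7}{k}$)
$D{\left(21,16 \right)} \left(-2649\right) = \left(\frac{19}{3} - \frac{7}{16}\right) \left(-2649\right) = \frac{283}{48} \left(-2649\right) = - \frac{249889}{16}$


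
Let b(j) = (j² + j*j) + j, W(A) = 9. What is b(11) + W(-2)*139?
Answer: 1504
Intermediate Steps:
b(j) = j + 2*j² (b(j) = (j² + j²) + j = 2*j² + j = j + 2*j²)
b(11) + W(-2)*139 = 11*(1 + 2*11) + 9*139 = 11*(1 + 22) + 1251 = 11*23 + 1251 = 253 + 1251 = 1504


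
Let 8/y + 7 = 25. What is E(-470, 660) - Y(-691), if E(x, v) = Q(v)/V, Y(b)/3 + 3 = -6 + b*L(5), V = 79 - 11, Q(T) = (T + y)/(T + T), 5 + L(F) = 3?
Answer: -415935877/100980 ≈ -4119.0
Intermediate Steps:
y = 4/9 (y = 8/(-7 + 25) = 8/18 = 8*(1/18) = 4/9 ≈ 0.44444)
L(F) = -2 (L(F) = -5 + 3 = -2)
Q(T) = (4/9 + T)/(2*T) (Q(T) = (T + 4/9)/(T + T) = (4/9 + T)/((2*T)) = (4/9 + T)*(1/(2*T)) = (4/9 + T)/(2*T))
V = 68
Y(b) = -27 - 6*b (Y(b) = -9 + 3*(-6 + b*(-2)) = -9 + 3*(-6 - 2*b) = -9 + (-18 - 6*b) = -27 - 6*b)
E(x, v) = (4 + 9*v)/(1224*v) (E(x, v) = ((4 + 9*v)/(18*v))/68 = ((4 + 9*v)/(18*v))*(1/68) = (4 + 9*v)/(1224*v))
E(-470, 660) - Y(-691) = (1/1224)*(4 + 9*660)/660 - (-27 - 6*(-691)) = (1/1224)*(1/660)*(4 + 5940) - (-27 + 4146) = (1/1224)*(1/660)*5944 - 1*4119 = 743/100980 - 4119 = -415935877/100980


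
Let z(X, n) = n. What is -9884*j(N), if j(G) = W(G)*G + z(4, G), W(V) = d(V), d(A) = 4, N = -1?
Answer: 49420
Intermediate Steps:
W(V) = 4
j(G) = 5*G (j(G) = 4*G + G = 5*G)
-9884*j(N) = -49420*(-1) = -9884*(-5) = 49420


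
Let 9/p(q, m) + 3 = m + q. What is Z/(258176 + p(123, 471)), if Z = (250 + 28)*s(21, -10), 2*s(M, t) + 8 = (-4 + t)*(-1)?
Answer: 164298/50860675 ≈ 0.0032304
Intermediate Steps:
p(q, m) = 9/(-3 + m + q) (p(q, m) = 9/(-3 + (m + q)) = 9/(-3 + m + q))
s(M, t) = -2 - t/2 (s(M, t) = -4 + ((-4 + t)*(-1))/2 = -4 + (4 - t)/2 = -4 + (2 - t/2) = -2 - t/2)
Z = 834 (Z = (250 + 28)*(-2 - 1/2*(-10)) = 278*(-2 + 5) = 278*3 = 834)
Z/(258176 + p(123, 471)) = 834/(258176 + 9/(-3 + 471 + 123)) = 834/(258176 + 9/591) = 834/(258176 + 9*(1/591)) = 834/(258176 + 3/197) = 834/(50860675/197) = 834*(197/50860675) = 164298/50860675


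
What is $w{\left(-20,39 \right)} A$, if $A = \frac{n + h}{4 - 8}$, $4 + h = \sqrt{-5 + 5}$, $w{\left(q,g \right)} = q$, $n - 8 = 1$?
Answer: $25$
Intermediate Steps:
$n = 9$ ($n = 8 + 1 = 9$)
$h = -4$ ($h = -4 + \sqrt{-5 + 5} = -4 + \sqrt{0} = -4 + 0 = -4$)
$A = - \frac{5}{4}$ ($A = \frac{9 - 4}{4 - 8} = \frac{5}{-4} = 5 \left(- \frac{1}{4}\right) = - \frac{5}{4} \approx -1.25$)
$w{\left(-20,39 \right)} A = \left(-20\right) \left(- \frac{5}{4}\right) = 25$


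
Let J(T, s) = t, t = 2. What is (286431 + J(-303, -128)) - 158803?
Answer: 127630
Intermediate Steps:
J(T, s) = 2
(286431 + J(-303, -128)) - 158803 = (286431 + 2) - 158803 = 286433 - 158803 = 127630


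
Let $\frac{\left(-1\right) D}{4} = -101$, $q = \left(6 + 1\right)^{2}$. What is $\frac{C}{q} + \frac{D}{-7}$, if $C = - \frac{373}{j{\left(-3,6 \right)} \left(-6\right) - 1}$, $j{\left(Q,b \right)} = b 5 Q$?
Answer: $- \frac{1524665}{26411} \approx -57.728$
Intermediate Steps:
$j{\left(Q,b \right)} = 5 Q b$ ($j{\left(Q,b \right)} = 5 b Q = 5 Q b$)
$q = 49$ ($q = 7^{2} = 49$)
$D = 404$ ($D = \left(-4\right) \left(-101\right) = 404$)
$C = - \frac{373}{539}$ ($C = - \frac{373}{5 \left(-3\right) 6 \left(-6\right) - 1} = - \frac{373}{\left(-90\right) \left(-6\right) - 1} = - \frac{373}{540 - 1} = - \frac{373}{539} \approx -0.69202$)
$\frac{C}{q} + \frac{D}{-7} = - \frac{373}{539 \cdot 49} + \frac{404}{-7} = \left(- \frac{373}{539}\right) \frac{1}{49} + 404 \left(- \frac{1}{7}\right) = - \frac{373}{26411} - \frac{404}{7} = - \frac{1524665}{26411}$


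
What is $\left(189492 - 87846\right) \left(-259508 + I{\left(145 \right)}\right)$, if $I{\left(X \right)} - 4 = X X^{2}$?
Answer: $283502993166$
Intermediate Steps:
$I{\left(X \right)} = 4 + X^{3}$ ($I{\left(X \right)} = 4 + X X^{2} = 4 + X^{3}$)
$\left(189492 - 87846\right) \left(-259508 + I{\left(145 \right)}\right) = \left(189492 - 87846\right) \left(-259508 + \left(4 + 145^{3}\right)\right) = 101646 \left(-259508 + \left(4 + 3048625\right)\right) = 101646 \left(-259508 + 3048629\right) = 101646 \cdot 2789121 = 283502993166$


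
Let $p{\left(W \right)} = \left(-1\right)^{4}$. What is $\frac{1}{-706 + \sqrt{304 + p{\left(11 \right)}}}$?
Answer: $- \frac{706}{498131} - \frac{\sqrt{305}}{498131} \approx -0.0014524$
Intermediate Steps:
$p{\left(W \right)} = 1$
$\frac{1}{-706 + \sqrt{304 + p{\left(11 \right)}}} = \frac{1}{-706 + \sqrt{304 + 1}} = \frac{1}{-706 + \sqrt{305}}$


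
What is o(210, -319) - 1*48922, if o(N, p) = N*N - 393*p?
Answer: 120545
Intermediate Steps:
o(N, p) = N² - 393*p
o(210, -319) - 1*48922 = (210² - 393*(-319)) - 1*48922 = (44100 + 125367) - 48922 = 169467 - 48922 = 120545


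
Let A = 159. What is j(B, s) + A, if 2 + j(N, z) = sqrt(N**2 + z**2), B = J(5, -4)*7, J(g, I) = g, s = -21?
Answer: 157 + 7*sqrt(34) ≈ 197.82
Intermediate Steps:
B = 35 (B = 5*7 = 35)
j(N, z) = -2 + sqrt(N**2 + z**2)
j(B, s) + A = (-2 + sqrt(35**2 + (-21)**2)) + 159 = (-2 + sqrt(1225 + 441)) + 159 = (-2 + sqrt(1666)) + 159 = (-2 + 7*sqrt(34)) + 159 = 157 + 7*sqrt(34)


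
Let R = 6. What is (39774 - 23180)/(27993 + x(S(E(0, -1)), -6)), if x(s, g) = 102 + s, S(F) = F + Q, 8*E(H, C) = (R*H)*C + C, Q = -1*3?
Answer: 132752/224735 ≈ 0.59070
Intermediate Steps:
Q = -3
E(H, C) = C/8 + 3*C*H/4 (E(H, C) = ((6*H)*C + C)/8 = (6*C*H + C)/8 = (C + 6*C*H)/8 = C/8 + 3*C*H/4)
S(F) = -3 + F (S(F) = F - 3 = -3 + F)
(39774 - 23180)/(27993 + x(S(E(0, -1)), -6)) = (39774 - 23180)/(27993 + (102 + (-3 + (⅛)*(-1)*(1 + 6*0)))) = 16594/(27993 + (102 + (-3 + (⅛)*(-1)*(1 + 0)))) = 16594/(27993 + (102 + (-3 + (⅛)*(-1)*1))) = 16594/(27993 + (102 + (-3 - ⅛))) = 16594/(27993 + (102 - 25/8)) = 16594/(27993 + 791/8) = 16594/(224735/8) = 16594*(8/224735) = 132752/224735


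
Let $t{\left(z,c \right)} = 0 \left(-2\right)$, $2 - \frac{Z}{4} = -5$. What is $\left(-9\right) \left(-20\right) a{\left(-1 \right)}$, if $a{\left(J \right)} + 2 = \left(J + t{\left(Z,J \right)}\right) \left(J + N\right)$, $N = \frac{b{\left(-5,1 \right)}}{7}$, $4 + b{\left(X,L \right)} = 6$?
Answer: $- \frac{1620}{7} \approx -231.43$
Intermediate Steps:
$Z = 28$ ($Z = 8 - -20 = 8 + 20 = 28$)
$b{\left(X,L \right)} = 2$ ($b{\left(X,L \right)} = -4 + 6 = 2$)
$t{\left(z,c \right)} = 0$
$N = \frac{2}{7} \approx 0.28571$
$a{\left(J \right)} = -2 + J \left(\frac{2}{7} + J\right)$ ($a{\left(J \right)} = -2 + \left(J + 0\right) \left(J + \frac{2}{7}\right) = -2 + J \left(\frac{2}{7} + J\right)$)
$\left(-9\right) \left(-20\right) a{\left(-1 \right)} = \left(-9\right) \left(-20\right) \left(-2 + \left(-1\right)^{2} + \frac{2}{7} \left(-1\right)\right) = 180 \left(-2 + 1 - \frac{2}{7}\right) = 180 \left(- \frac{9}{7}\right) = - \frac{1620}{7}$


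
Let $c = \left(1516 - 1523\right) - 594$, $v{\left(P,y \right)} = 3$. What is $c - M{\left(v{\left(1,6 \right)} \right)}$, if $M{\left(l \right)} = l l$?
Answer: $-610$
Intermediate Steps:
$M{\left(l \right)} = l^{2}$
$c = -601$ ($c = -7 - 594 = -601$)
$c - M{\left(v{\left(1,6 \right)} \right)} = -601 - 3^{2} = -601 - 9 = -610$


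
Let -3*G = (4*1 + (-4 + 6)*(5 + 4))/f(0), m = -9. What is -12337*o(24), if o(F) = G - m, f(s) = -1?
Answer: -604513/3 ≈ -2.0150e+5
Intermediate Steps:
G = 22/3 (G = -(4*1 + (-4 + 6)*(5 + 4))/(3*(-1)) = -(4 + 2*9)*(-1)/3 = -(4 + 18)*(-1)/3 = -22*(-1)/3 = -1/3*(-22) = 22/3 ≈ 7.3333)
o(F) = 49/3 (o(F) = 22/3 - 1*(-9) = 22/3 + 9 = 49/3)
-12337*o(24) = -12337*49/3 = -604513/3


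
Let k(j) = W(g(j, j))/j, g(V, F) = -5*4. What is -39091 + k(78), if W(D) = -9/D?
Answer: -20327317/520 ≈ -39091.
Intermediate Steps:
g(V, F) = -20
k(j) = 9/(20*j) (k(j) = (-9/(-20))/j = (-9*(-1/20))/j = 9/(20*j))
-39091 + k(78) = -39091 + (9/20)/78 = -39091 + (9/20)*(1/78) = -39091 + 3/520 = -20327317/520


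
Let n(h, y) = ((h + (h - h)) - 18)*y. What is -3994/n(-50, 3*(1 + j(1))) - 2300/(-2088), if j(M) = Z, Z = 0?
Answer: 91757/4437 ≈ 20.680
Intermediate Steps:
j(M) = 0
n(h, y) = y*(-18 + h) (n(h, y) = ((h + 0) - 18)*y = (h - 18)*y = (-18 + h)*y = y*(-18 + h))
-3994/n(-50, 3*(1 + j(1))) - 2300/(-2088) = -3994*1/(3*(1 + 0)*(-18 - 50)) - 2300/(-2088) = -3994/((3*1)*(-68)) - 2300*(-1/2088) = -3994/(3*(-68)) + 575/522 = -3994/(-204) + 575/522 = -3994*(-1/204) + 575/522 = 1997/102 + 575/522 = 91757/4437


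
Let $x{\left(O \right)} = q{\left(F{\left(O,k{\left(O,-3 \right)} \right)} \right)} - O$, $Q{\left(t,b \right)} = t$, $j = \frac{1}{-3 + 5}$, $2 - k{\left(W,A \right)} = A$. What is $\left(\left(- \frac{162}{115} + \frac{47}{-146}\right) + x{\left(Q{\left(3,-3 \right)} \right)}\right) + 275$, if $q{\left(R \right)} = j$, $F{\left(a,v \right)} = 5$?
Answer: $\frac{2273109}{8395} \approx 270.77$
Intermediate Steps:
$k{\left(W,A \right)} = 2 - A$
$j = \frac{1}{2} \approx 0.5$
$q{\left(R \right)} = \frac{1}{2}$
$x{\left(O \right)} = \frac{1}{2} - O$
$\left(\left(- \frac{162}{115} + \frac{47}{-146}\right) + x{\left(Q{\left(3,-3 \right)} \right)}\right) + 275 = \left(\left(- \frac{162}{115} + \frac{47}{-146}\right) + \left(\frac{1}{2} - 3\right)\right) + 275 = \left(\left(\left(-162\right) \frac{1}{115} + 47 \left(- \frac{1}{146}\right)\right) + \left(\frac{1}{2} - 3\right)\right) + 275 = \left(\left(- \frac{162}{115} - \frac{47}{146}\right) - \frac{5}{2}\right) + 275 = \left(- \frac{29057}{16790} - \frac{5}{2}\right) + 275 = - \frac{35516}{8395} + 275 = \frac{2273109}{8395}$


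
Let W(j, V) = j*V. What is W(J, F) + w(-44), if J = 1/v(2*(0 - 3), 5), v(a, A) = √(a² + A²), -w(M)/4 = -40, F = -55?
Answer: 160 - 55*√61/61 ≈ 152.96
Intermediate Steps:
w(M) = 160 (w(M) = -4*(-40) = 160)
v(a, A) = √(A² + a²)
J = √61/61 (J = 1/(√(5² + (2*(0 - 3))²)) = 1/(√(25 + (2*(-3))²)) = 1/(√(25 + (-6)²)) = 1/(√(25 + 36)) = 1/(√61) = √61/61 ≈ 0.12804)
W(j, V) = V*j
W(J, F) + w(-44) = -55*√61/61 + 160 = 160 - 55*√61/61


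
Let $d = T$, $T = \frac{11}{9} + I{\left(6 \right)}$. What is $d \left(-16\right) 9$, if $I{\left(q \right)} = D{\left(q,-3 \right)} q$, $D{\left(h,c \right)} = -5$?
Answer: $4144$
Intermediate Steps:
$I{\left(q \right)} = - 5 q$
$T = - \frac{259}{9}$ ($T = \frac{11}{9} - 30 = - \frac{259}{9} \approx -28.778$)
$d = - \frac{259}{9} \approx -28.778$
$d \left(-16\right) 9 = \left(- \frac{259}{9}\right) \left(-16\right) 9 = \frac{4144}{9} \cdot 9 = 4144$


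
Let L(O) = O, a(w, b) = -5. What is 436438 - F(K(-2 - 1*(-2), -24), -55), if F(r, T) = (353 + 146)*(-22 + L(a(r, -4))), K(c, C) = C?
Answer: 449911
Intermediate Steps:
F(r, T) = -13473 (F(r, T) = (353 + 146)*(-22 - 5) = 499*(-27) = -13473)
436438 - F(K(-2 - 1*(-2), -24), -55) = 436438 - 1*(-13473) = 436438 + 13473 = 449911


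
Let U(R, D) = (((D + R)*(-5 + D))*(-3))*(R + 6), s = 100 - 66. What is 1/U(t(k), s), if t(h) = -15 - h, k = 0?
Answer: 1/14877 ≈ 6.7218e-5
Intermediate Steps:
s = 34
U(R, D) = -3*(-5 + D)*(6 + R)*(D + R) (U(R, D) = (((-5 + D)*(D + R))*(-3))*(6 + R) = (-3*(-5 + D)*(D + R))*(6 + R) = -3*(-5 + D)*(6 + R)*(D + R))
1/U(t(k), s) = 1/(-18*34**2 + 15*(-15 - 1*0)**2 + 90*34 + 90*(-15 - 1*0) - 3*34*(-15 - 1*0) - 3*34*(-15 - 1*0)**2 - 3*(-15 - 1*0)*34**2) = 1/(-18*1156 + 15*(-15 + 0)**2 + 3060 + 90*(-15 + 0) - 3*34*(-15 + 0) - 3*34*(-15 + 0)**2 - 3*(-15 + 0)*1156) = 1/(-20808 + 15*(-15)**2 + 3060 + 90*(-15) - 3*34*(-15) - 3*34*(-15)**2 - 3*(-15)*1156) = 1/(-20808 + 15*225 + 3060 - 1350 + 1530 - 3*34*225 + 52020) = 1/(-20808 + 3375 + 3060 - 1350 + 1530 - 22950 + 52020) = 1/14877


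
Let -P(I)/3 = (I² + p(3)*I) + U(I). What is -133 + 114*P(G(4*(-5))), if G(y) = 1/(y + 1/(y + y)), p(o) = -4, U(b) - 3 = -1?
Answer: -63173993/71289 ≈ -886.17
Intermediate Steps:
U(b) = 2 (U(b) = 3 - 1 = 2)
G(y) = 1/(y + 1/(2*y))
P(I) = -6 - 3*I² + 12*I (P(I) = -3*((I² - 4*I) + 2) = -3*(2 + I² - 4*I) = -6 - 3*I² + 12*I)
-133 + 114*P(G(4*(-5))) = -133 + 114*(-6 - 3*1600/(1 + 2*(4*(-5))²)² + 12*(2*(4*(-5))/(1 + 2*(4*(-5))²))) = -133 + 114*(-6 - 3*1600/(1 + 2*(-20)²)² + 12*(2*(-20)/(1 + 2*(-20)²))) = -133 + 114*(-6 - 3*1600/(1 + 2*400)² + 12*(2*(-20)/(1 + 2*400))) = -133 + 114*(-6 - 3*1600/(1 + 800)² + 12*(2*(-20)/(1 + 800))) = -133 + 114*(-6 - 3*(2*(-20)/801)² + 12*(2*(-20)/801)) = -133 + 114*(-6 - 3*(2*(-20)*(1/801))² + 12*(2*(-20)*(1/801))) = -133 + 114*(-6 - 3*(-40/801)² + 12*(-40/801)) = -133 + 114*(-6 - 3*1600/641601 - 160/267) = -133 + 114*(-6 - 1600/213867 - 160/267) = -133 + 114*(-1412962/213867) = -133 - 53692556/71289 = -63173993/71289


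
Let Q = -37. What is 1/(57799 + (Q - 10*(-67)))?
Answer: 1/58432 ≈ 1.7114e-5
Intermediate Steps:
1/(57799 + (Q - 10*(-67))) = 1/(57799 + (-37 - 10*(-67))) = 1/(57799 + (-37 + 670)) = 1/(57799 + 633) = 1/58432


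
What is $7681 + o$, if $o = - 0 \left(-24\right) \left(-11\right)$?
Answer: $7681$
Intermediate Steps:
$o = 0$ ($o = - 0 \left(-11\right) = \left(-1\right) 0 = 0$)
$7681 + o = 7681 + 0 = 7681$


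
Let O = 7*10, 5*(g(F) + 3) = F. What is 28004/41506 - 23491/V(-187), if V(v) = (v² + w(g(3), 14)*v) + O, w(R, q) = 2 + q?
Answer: -38786629/665071391 ≈ -0.058320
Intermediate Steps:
g(F) = -3 + F/5
O = 70
V(v) = 70 + v² + 16*v (V(v) = (v² + (2 + 14)*v) + 70 = (v² + 16*v) + 70 = 70 + v² + 16*v)
28004/41506 - 23491/V(-187) = 28004/41506 - 23491/(70 + (-187)² + 16*(-187)) = 28004*(1/41506) - 23491/(70 + 34969 - 2992) = 14002/20753 - 23491/32047 = -38786629/665071391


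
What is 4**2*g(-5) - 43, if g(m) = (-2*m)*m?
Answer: -843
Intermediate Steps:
g(m) = -2*m**2
4**2*g(-5) - 43 = 4**2*(-2*(-5)**2) - 43 = 16*(-2*25) - 43 = 16*(-50) - 43 = -800 - 43 = -843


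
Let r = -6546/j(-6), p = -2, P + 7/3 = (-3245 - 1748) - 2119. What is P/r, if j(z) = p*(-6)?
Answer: 42686/3273 ≈ 13.042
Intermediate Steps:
P = -21343/3 (P = -7/3 + ((-3245 - 1748) - 2119) = -7/3 + (-4993 - 2119) = -7/3 - 7112 = -21343/3 ≈ -7114.3)
j(z) = 12 (j(z) = -2*(-6) = 12)
r = -1091/2 (r = -6546/12 = -6546*1/12 = -1091/2 ≈ -545.50)
P/r = -21343/(3*(-1091/2)) = -21343/3*(-2/1091) = 42686/3273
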